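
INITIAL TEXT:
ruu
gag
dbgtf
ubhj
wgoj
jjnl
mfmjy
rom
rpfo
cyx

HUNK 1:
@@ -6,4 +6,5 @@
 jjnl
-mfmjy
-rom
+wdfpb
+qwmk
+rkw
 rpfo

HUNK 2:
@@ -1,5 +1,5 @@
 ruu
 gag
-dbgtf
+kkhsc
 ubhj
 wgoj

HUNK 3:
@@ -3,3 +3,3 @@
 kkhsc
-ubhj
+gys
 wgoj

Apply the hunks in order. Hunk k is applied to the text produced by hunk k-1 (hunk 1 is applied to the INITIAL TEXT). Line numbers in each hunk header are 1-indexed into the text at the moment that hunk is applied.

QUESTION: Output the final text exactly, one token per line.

Hunk 1: at line 6 remove [mfmjy,rom] add [wdfpb,qwmk,rkw] -> 11 lines: ruu gag dbgtf ubhj wgoj jjnl wdfpb qwmk rkw rpfo cyx
Hunk 2: at line 1 remove [dbgtf] add [kkhsc] -> 11 lines: ruu gag kkhsc ubhj wgoj jjnl wdfpb qwmk rkw rpfo cyx
Hunk 3: at line 3 remove [ubhj] add [gys] -> 11 lines: ruu gag kkhsc gys wgoj jjnl wdfpb qwmk rkw rpfo cyx

Answer: ruu
gag
kkhsc
gys
wgoj
jjnl
wdfpb
qwmk
rkw
rpfo
cyx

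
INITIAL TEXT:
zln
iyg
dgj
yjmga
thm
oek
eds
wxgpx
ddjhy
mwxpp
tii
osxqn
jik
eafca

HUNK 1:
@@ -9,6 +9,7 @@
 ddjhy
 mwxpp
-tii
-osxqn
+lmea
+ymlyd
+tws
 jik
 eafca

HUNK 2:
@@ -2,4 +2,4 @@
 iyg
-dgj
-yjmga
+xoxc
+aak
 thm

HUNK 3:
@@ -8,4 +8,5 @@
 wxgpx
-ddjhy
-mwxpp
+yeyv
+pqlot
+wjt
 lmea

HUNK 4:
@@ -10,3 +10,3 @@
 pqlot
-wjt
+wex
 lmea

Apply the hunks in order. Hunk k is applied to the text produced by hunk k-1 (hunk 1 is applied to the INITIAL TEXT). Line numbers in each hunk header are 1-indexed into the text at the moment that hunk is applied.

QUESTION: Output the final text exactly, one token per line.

Hunk 1: at line 9 remove [tii,osxqn] add [lmea,ymlyd,tws] -> 15 lines: zln iyg dgj yjmga thm oek eds wxgpx ddjhy mwxpp lmea ymlyd tws jik eafca
Hunk 2: at line 2 remove [dgj,yjmga] add [xoxc,aak] -> 15 lines: zln iyg xoxc aak thm oek eds wxgpx ddjhy mwxpp lmea ymlyd tws jik eafca
Hunk 3: at line 8 remove [ddjhy,mwxpp] add [yeyv,pqlot,wjt] -> 16 lines: zln iyg xoxc aak thm oek eds wxgpx yeyv pqlot wjt lmea ymlyd tws jik eafca
Hunk 4: at line 10 remove [wjt] add [wex] -> 16 lines: zln iyg xoxc aak thm oek eds wxgpx yeyv pqlot wex lmea ymlyd tws jik eafca

Answer: zln
iyg
xoxc
aak
thm
oek
eds
wxgpx
yeyv
pqlot
wex
lmea
ymlyd
tws
jik
eafca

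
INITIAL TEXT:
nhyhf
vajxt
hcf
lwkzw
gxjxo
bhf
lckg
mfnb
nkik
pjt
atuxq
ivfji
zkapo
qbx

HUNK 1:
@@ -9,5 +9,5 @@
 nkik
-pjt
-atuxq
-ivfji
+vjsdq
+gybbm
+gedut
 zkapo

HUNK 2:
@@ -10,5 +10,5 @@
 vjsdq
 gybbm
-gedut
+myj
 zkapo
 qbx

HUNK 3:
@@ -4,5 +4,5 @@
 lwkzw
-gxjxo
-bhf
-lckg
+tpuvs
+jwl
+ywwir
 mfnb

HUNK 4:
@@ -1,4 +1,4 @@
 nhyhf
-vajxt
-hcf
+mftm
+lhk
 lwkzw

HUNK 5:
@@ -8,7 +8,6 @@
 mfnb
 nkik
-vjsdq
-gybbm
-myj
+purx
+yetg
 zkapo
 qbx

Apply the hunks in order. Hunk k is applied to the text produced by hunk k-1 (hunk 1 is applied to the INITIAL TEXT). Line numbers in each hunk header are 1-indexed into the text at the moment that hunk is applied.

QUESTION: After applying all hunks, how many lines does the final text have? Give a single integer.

Hunk 1: at line 9 remove [pjt,atuxq,ivfji] add [vjsdq,gybbm,gedut] -> 14 lines: nhyhf vajxt hcf lwkzw gxjxo bhf lckg mfnb nkik vjsdq gybbm gedut zkapo qbx
Hunk 2: at line 10 remove [gedut] add [myj] -> 14 lines: nhyhf vajxt hcf lwkzw gxjxo bhf lckg mfnb nkik vjsdq gybbm myj zkapo qbx
Hunk 3: at line 4 remove [gxjxo,bhf,lckg] add [tpuvs,jwl,ywwir] -> 14 lines: nhyhf vajxt hcf lwkzw tpuvs jwl ywwir mfnb nkik vjsdq gybbm myj zkapo qbx
Hunk 4: at line 1 remove [vajxt,hcf] add [mftm,lhk] -> 14 lines: nhyhf mftm lhk lwkzw tpuvs jwl ywwir mfnb nkik vjsdq gybbm myj zkapo qbx
Hunk 5: at line 8 remove [vjsdq,gybbm,myj] add [purx,yetg] -> 13 lines: nhyhf mftm lhk lwkzw tpuvs jwl ywwir mfnb nkik purx yetg zkapo qbx
Final line count: 13

Answer: 13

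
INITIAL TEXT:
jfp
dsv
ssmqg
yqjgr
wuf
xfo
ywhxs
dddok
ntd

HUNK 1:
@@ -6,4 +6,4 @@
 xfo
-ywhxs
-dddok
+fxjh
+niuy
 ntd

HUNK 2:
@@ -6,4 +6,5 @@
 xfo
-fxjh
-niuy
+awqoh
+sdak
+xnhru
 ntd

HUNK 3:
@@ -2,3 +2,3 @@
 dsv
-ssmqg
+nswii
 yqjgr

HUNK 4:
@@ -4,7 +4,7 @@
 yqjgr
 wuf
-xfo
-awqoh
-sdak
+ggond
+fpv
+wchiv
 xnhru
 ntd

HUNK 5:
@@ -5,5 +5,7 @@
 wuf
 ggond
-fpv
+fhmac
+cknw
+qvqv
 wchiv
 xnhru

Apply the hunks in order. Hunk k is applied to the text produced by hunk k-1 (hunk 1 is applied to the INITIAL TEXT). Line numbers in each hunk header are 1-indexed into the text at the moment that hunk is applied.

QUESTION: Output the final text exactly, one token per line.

Answer: jfp
dsv
nswii
yqjgr
wuf
ggond
fhmac
cknw
qvqv
wchiv
xnhru
ntd

Derivation:
Hunk 1: at line 6 remove [ywhxs,dddok] add [fxjh,niuy] -> 9 lines: jfp dsv ssmqg yqjgr wuf xfo fxjh niuy ntd
Hunk 2: at line 6 remove [fxjh,niuy] add [awqoh,sdak,xnhru] -> 10 lines: jfp dsv ssmqg yqjgr wuf xfo awqoh sdak xnhru ntd
Hunk 3: at line 2 remove [ssmqg] add [nswii] -> 10 lines: jfp dsv nswii yqjgr wuf xfo awqoh sdak xnhru ntd
Hunk 4: at line 4 remove [xfo,awqoh,sdak] add [ggond,fpv,wchiv] -> 10 lines: jfp dsv nswii yqjgr wuf ggond fpv wchiv xnhru ntd
Hunk 5: at line 5 remove [fpv] add [fhmac,cknw,qvqv] -> 12 lines: jfp dsv nswii yqjgr wuf ggond fhmac cknw qvqv wchiv xnhru ntd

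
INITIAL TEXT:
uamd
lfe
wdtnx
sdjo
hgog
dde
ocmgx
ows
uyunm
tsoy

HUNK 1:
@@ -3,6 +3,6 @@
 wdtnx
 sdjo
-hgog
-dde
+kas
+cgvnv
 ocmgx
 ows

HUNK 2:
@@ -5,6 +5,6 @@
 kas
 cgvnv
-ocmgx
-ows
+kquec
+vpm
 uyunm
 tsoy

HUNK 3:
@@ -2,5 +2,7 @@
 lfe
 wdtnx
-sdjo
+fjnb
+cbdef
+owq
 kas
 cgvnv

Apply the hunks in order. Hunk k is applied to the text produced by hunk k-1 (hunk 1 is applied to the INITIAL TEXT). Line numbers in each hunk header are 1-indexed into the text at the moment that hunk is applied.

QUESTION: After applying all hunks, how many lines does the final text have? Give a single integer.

Hunk 1: at line 3 remove [hgog,dde] add [kas,cgvnv] -> 10 lines: uamd lfe wdtnx sdjo kas cgvnv ocmgx ows uyunm tsoy
Hunk 2: at line 5 remove [ocmgx,ows] add [kquec,vpm] -> 10 lines: uamd lfe wdtnx sdjo kas cgvnv kquec vpm uyunm tsoy
Hunk 3: at line 2 remove [sdjo] add [fjnb,cbdef,owq] -> 12 lines: uamd lfe wdtnx fjnb cbdef owq kas cgvnv kquec vpm uyunm tsoy
Final line count: 12

Answer: 12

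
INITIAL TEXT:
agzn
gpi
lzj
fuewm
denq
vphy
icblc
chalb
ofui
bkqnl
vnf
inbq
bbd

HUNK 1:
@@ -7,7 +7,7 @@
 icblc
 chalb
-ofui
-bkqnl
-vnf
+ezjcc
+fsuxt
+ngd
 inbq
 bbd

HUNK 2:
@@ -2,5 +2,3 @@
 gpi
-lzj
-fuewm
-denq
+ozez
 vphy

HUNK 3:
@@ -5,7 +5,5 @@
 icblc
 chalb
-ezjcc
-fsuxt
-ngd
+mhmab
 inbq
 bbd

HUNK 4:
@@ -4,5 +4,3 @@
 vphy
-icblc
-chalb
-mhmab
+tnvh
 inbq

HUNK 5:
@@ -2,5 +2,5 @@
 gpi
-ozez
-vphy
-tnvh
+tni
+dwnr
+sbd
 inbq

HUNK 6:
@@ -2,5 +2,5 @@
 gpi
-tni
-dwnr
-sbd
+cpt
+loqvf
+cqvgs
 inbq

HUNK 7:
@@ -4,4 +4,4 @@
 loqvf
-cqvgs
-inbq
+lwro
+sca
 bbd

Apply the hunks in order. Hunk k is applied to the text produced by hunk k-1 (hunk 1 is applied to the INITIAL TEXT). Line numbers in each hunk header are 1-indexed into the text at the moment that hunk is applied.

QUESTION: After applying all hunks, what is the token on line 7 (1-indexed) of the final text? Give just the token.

Answer: bbd

Derivation:
Hunk 1: at line 7 remove [ofui,bkqnl,vnf] add [ezjcc,fsuxt,ngd] -> 13 lines: agzn gpi lzj fuewm denq vphy icblc chalb ezjcc fsuxt ngd inbq bbd
Hunk 2: at line 2 remove [lzj,fuewm,denq] add [ozez] -> 11 lines: agzn gpi ozez vphy icblc chalb ezjcc fsuxt ngd inbq bbd
Hunk 3: at line 5 remove [ezjcc,fsuxt,ngd] add [mhmab] -> 9 lines: agzn gpi ozez vphy icblc chalb mhmab inbq bbd
Hunk 4: at line 4 remove [icblc,chalb,mhmab] add [tnvh] -> 7 lines: agzn gpi ozez vphy tnvh inbq bbd
Hunk 5: at line 2 remove [ozez,vphy,tnvh] add [tni,dwnr,sbd] -> 7 lines: agzn gpi tni dwnr sbd inbq bbd
Hunk 6: at line 2 remove [tni,dwnr,sbd] add [cpt,loqvf,cqvgs] -> 7 lines: agzn gpi cpt loqvf cqvgs inbq bbd
Hunk 7: at line 4 remove [cqvgs,inbq] add [lwro,sca] -> 7 lines: agzn gpi cpt loqvf lwro sca bbd
Final line 7: bbd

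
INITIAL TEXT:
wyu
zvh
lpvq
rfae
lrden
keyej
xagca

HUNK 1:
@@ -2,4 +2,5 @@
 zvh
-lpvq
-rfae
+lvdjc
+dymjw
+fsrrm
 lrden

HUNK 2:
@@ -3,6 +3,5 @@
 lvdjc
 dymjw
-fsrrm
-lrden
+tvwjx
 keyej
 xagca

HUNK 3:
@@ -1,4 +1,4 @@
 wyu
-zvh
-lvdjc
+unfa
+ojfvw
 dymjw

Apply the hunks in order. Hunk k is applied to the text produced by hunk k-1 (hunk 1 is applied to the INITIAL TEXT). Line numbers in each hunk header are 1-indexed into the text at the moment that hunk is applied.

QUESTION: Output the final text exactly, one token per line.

Answer: wyu
unfa
ojfvw
dymjw
tvwjx
keyej
xagca

Derivation:
Hunk 1: at line 2 remove [lpvq,rfae] add [lvdjc,dymjw,fsrrm] -> 8 lines: wyu zvh lvdjc dymjw fsrrm lrden keyej xagca
Hunk 2: at line 3 remove [fsrrm,lrden] add [tvwjx] -> 7 lines: wyu zvh lvdjc dymjw tvwjx keyej xagca
Hunk 3: at line 1 remove [zvh,lvdjc] add [unfa,ojfvw] -> 7 lines: wyu unfa ojfvw dymjw tvwjx keyej xagca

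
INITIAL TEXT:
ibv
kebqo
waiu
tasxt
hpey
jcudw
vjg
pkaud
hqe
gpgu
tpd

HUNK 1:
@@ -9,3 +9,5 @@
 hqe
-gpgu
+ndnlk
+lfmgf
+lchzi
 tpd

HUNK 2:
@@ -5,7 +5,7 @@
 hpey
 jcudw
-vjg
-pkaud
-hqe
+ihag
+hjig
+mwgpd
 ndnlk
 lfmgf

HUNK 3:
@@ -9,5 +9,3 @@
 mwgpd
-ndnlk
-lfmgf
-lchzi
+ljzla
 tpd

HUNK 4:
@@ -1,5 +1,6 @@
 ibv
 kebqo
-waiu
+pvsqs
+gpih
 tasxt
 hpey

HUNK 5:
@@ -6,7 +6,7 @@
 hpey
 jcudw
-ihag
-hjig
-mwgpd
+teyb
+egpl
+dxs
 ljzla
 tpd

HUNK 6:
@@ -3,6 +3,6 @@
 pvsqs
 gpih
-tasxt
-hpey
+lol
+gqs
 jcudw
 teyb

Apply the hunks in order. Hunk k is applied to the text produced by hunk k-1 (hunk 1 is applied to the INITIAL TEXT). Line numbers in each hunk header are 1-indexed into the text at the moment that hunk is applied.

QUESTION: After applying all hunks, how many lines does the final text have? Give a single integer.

Answer: 12

Derivation:
Hunk 1: at line 9 remove [gpgu] add [ndnlk,lfmgf,lchzi] -> 13 lines: ibv kebqo waiu tasxt hpey jcudw vjg pkaud hqe ndnlk lfmgf lchzi tpd
Hunk 2: at line 5 remove [vjg,pkaud,hqe] add [ihag,hjig,mwgpd] -> 13 lines: ibv kebqo waiu tasxt hpey jcudw ihag hjig mwgpd ndnlk lfmgf lchzi tpd
Hunk 3: at line 9 remove [ndnlk,lfmgf,lchzi] add [ljzla] -> 11 lines: ibv kebqo waiu tasxt hpey jcudw ihag hjig mwgpd ljzla tpd
Hunk 4: at line 1 remove [waiu] add [pvsqs,gpih] -> 12 lines: ibv kebqo pvsqs gpih tasxt hpey jcudw ihag hjig mwgpd ljzla tpd
Hunk 5: at line 6 remove [ihag,hjig,mwgpd] add [teyb,egpl,dxs] -> 12 lines: ibv kebqo pvsqs gpih tasxt hpey jcudw teyb egpl dxs ljzla tpd
Hunk 6: at line 3 remove [tasxt,hpey] add [lol,gqs] -> 12 lines: ibv kebqo pvsqs gpih lol gqs jcudw teyb egpl dxs ljzla tpd
Final line count: 12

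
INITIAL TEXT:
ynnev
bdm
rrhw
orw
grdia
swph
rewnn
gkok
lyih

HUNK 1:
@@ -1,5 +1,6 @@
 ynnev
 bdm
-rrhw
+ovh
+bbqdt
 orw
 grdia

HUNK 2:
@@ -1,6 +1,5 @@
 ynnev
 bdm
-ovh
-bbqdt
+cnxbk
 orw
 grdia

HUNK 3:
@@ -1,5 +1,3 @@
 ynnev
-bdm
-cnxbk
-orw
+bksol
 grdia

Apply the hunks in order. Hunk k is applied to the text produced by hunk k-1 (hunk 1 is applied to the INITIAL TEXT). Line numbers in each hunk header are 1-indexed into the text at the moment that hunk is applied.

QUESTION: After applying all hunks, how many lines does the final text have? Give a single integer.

Hunk 1: at line 1 remove [rrhw] add [ovh,bbqdt] -> 10 lines: ynnev bdm ovh bbqdt orw grdia swph rewnn gkok lyih
Hunk 2: at line 1 remove [ovh,bbqdt] add [cnxbk] -> 9 lines: ynnev bdm cnxbk orw grdia swph rewnn gkok lyih
Hunk 3: at line 1 remove [bdm,cnxbk,orw] add [bksol] -> 7 lines: ynnev bksol grdia swph rewnn gkok lyih
Final line count: 7

Answer: 7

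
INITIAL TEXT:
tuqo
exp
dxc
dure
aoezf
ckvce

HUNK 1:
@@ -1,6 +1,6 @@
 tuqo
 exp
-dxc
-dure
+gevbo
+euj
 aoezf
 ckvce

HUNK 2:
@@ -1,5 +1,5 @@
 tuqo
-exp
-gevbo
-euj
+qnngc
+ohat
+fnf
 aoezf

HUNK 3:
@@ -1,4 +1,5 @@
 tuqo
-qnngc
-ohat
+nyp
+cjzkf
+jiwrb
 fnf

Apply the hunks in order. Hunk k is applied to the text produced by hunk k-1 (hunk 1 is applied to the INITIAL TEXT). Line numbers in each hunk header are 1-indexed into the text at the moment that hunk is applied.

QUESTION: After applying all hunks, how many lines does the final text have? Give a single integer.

Hunk 1: at line 1 remove [dxc,dure] add [gevbo,euj] -> 6 lines: tuqo exp gevbo euj aoezf ckvce
Hunk 2: at line 1 remove [exp,gevbo,euj] add [qnngc,ohat,fnf] -> 6 lines: tuqo qnngc ohat fnf aoezf ckvce
Hunk 3: at line 1 remove [qnngc,ohat] add [nyp,cjzkf,jiwrb] -> 7 lines: tuqo nyp cjzkf jiwrb fnf aoezf ckvce
Final line count: 7

Answer: 7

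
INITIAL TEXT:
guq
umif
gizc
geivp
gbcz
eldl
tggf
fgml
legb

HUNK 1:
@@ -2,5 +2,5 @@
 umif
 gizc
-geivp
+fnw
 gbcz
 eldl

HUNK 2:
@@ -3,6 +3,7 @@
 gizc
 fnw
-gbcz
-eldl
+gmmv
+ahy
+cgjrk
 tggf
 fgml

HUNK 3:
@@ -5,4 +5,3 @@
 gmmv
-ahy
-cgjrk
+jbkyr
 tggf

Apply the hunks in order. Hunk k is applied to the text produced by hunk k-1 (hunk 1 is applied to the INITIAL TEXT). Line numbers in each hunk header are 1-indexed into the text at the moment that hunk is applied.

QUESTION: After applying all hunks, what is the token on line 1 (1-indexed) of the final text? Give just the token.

Answer: guq

Derivation:
Hunk 1: at line 2 remove [geivp] add [fnw] -> 9 lines: guq umif gizc fnw gbcz eldl tggf fgml legb
Hunk 2: at line 3 remove [gbcz,eldl] add [gmmv,ahy,cgjrk] -> 10 lines: guq umif gizc fnw gmmv ahy cgjrk tggf fgml legb
Hunk 3: at line 5 remove [ahy,cgjrk] add [jbkyr] -> 9 lines: guq umif gizc fnw gmmv jbkyr tggf fgml legb
Final line 1: guq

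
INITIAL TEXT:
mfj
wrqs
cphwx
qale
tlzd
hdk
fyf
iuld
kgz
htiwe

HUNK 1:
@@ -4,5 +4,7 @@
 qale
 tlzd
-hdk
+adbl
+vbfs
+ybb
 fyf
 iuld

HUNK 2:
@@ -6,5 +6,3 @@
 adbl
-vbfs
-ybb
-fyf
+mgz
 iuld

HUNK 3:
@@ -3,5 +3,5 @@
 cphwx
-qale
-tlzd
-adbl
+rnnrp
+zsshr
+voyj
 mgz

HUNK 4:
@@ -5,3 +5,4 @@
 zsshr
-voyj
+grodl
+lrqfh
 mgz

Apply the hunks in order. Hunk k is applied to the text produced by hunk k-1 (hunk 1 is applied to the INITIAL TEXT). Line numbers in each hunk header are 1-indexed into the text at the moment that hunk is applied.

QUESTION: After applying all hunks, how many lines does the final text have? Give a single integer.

Answer: 11

Derivation:
Hunk 1: at line 4 remove [hdk] add [adbl,vbfs,ybb] -> 12 lines: mfj wrqs cphwx qale tlzd adbl vbfs ybb fyf iuld kgz htiwe
Hunk 2: at line 6 remove [vbfs,ybb,fyf] add [mgz] -> 10 lines: mfj wrqs cphwx qale tlzd adbl mgz iuld kgz htiwe
Hunk 3: at line 3 remove [qale,tlzd,adbl] add [rnnrp,zsshr,voyj] -> 10 lines: mfj wrqs cphwx rnnrp zsshr voyj mgz iuld kgz htiwe
Hunk 4: at line 5 remove [voyj] add [grodl,lrqfh] -> 11 lines: mfj wrqs cphwx rnnrp zsshr grodl lrqfh mgz iuld kgz htiwe
Final line count: 11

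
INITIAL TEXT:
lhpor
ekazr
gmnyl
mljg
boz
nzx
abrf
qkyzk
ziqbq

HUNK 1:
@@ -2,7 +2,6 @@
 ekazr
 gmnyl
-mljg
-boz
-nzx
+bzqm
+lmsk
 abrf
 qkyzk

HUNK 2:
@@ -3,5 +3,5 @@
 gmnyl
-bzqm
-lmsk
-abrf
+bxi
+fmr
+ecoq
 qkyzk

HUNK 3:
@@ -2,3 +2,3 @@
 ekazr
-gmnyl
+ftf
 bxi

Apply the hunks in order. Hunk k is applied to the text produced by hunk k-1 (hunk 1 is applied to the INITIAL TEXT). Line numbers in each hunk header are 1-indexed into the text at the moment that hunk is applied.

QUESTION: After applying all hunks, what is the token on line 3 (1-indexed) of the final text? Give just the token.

Answer: ftf

Derivation:
Hunk 1: at line 2 remove [mljg,boz,nzx] add [bzqm,lmsk] -> 8 lines: lhpor ekazr gmnyl bzqm lmsk abrf qkyzk ziqbq
Hunk 2: at line 3 remove [bzqm,lmsk,abrf] add [bxi,fmr,ecoq] -> 8 lines: lhpor ekazr gmnyl bxi fmr ecoq qkyzk ziqbq
Hunk 3: at line 2 remove [gmnyl] add [ftf] -> 8 lines: lhpor ekazr ftf bxi fmr ecoq qkyzk ziqbq
Final line 3: ftf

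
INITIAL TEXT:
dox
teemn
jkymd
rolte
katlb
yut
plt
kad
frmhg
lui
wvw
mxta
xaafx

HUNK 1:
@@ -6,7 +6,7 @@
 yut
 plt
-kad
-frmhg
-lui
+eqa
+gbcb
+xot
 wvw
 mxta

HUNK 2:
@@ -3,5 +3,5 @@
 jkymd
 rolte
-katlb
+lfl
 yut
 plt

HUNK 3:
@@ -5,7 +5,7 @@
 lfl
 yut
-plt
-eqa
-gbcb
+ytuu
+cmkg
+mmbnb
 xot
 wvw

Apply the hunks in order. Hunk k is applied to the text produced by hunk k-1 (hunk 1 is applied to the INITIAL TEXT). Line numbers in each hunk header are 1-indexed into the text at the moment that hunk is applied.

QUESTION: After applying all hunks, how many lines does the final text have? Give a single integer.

Answer: 13

Derivation:
Hunk 1: at line 6 remove [kad,frmhg,lui] add [eqa,gbcb,xot] -> 13 lines: dox teemn jkymd rolte katlb yut plt eqa gbcb xot wvw mxta xaafx
Hunk 2: at line 3 remove [katlb] add [lfl] -> 13 lines: dox teemn jkymd rolte lfl yut plt eqa gbcb xot wvw mxta xaafx
Hunk 3: at line 5 remove [plt,eqa,gbcb] add [ytuu,cmkg,mmbnb] -> 13 lines: dox teemn jkymd rolte lfl yut ytuu cmkg mmbnb xot wvw mxta xaafx
Final line count: 13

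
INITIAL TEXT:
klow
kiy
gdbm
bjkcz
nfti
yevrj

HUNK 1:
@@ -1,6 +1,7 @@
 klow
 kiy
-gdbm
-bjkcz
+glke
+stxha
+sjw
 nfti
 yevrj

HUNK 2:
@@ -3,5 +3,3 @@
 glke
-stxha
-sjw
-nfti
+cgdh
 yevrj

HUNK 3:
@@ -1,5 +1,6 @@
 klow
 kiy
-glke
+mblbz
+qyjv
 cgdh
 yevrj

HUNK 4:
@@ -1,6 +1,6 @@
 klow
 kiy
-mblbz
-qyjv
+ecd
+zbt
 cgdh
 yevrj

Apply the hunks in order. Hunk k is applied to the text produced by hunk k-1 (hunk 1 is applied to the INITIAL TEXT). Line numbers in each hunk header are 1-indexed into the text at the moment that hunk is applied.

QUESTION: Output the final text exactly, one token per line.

Answer: klow
kiy
ecd
zbt
cgdh
yevrj

Derivation:
Hunk 1: at line 1 remove [gdbm,bjkcz] add [glke,stxha,sjw] -> 7 lines: klow kiy glke stxha sjw nfti yevrj
Hunk 2: at line 3 remove [stxha,sjw,nfti] add [cgdh] -> 5 lines: klow kiy glke cgdh yevrj
Hunk 3: at line 1 remove [glke] add [mblbz,qyjv] -> 6 lines: klow kiy mblbz qyjv cgdh yevrj
Hunk 4: at line 1 remove [mblbz,qyjv] add [ecd,zbt] -> 6 lines: klow kiy ecd zbt cgdh yevrj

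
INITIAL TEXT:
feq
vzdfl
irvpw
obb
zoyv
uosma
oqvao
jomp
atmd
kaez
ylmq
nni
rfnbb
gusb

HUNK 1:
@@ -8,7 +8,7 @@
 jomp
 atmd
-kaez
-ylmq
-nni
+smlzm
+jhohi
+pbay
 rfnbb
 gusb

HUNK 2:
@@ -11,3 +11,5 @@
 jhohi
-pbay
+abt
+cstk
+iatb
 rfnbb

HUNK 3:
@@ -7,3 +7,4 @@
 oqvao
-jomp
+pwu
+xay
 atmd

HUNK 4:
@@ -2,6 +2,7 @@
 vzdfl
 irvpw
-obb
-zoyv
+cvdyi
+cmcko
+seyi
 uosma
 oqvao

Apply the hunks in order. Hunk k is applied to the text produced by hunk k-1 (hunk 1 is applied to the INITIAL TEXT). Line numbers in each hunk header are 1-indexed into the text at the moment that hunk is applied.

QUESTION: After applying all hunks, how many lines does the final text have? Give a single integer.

Answer: 18

Derivation:
Hunk 1: at line 8 remove [kaez,ylmq,nni] add [smlzm,jhohi,pbay] -> 14 lines: feq vzdfl irvpw obb zoyv uosma oqvao jomp atmd smlzm jhohi pbay rfnbb gusb
Hunk 2: at line 11 remove [pbay] add [abt,cstk,iatb] -> 16 lines: feq vzdfl irvpw obb zoyv uosma oqvao jomp atmd smlzm jhohi abt cstk iatb rfnbb gusb
Hunk 3: at line 7 remove [jomp] add [pwu,xay] -> 17 lines: feq vzdfl irvpw obb zoyv uosma oqvao pwu xay atmd smlzm jhohi abt cstk iatb rfnbb gusb
Hunk 4: at line 2 remove [obb,zoyv] add [cvdyi,cmcko,seyi] -> 18 lines: feq vzdfl irvpw cvdyi cmcko seyi uosma oqvao pwu xay atmd smlzm jhohi abt cstk iatb rfnbb gusb
Final line count: 18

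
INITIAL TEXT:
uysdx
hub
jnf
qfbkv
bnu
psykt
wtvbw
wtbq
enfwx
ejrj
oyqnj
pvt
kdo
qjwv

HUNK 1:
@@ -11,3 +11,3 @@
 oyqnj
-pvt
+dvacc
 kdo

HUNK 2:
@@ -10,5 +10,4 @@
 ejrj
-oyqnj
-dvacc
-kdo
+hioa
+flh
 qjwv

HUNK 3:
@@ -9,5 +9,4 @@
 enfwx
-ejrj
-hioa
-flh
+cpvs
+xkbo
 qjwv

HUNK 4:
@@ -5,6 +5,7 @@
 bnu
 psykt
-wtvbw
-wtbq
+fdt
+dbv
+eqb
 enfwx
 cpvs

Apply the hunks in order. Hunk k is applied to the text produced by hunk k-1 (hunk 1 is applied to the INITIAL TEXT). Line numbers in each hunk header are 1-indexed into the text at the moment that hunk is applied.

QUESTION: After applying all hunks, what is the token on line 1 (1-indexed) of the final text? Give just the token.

Hunk 1: at line 11 remove [pvt] add [dvacc] -> 14 lines: uysdx hub jnf qfbkv bnu psykt wtvbw wtbq enfwx ejrj oyqnj dvacc kdo qjwv
Hunk 2: at line 10 remove [oyqnj,dvacc,kdo] add [hioa,flh] -> 13 lines: uysdx hub jnf qfbkv bnu psykt wtvbw wtbq enfwx ejrj hioa flh qjwv
Hunk 3: at line 9 remove [ejrj,hioa,flh] add [cpvs,xkbo] -> 12 lines: uysdx hub jnf qfbkv bnu psykt wtvbw wtbq enfwx cpvs xkbo qjwv
Hunk 4: at line 5 remove [wtvbw,wtbq] add [fdt,dbv,eqb] -> 13 lines: uysdx hub jnf qfbkv bnu psykt fdt dbv eqb enfwx cpvs xkbo qjwv
Final line 1: uysdx

Answer: uysdx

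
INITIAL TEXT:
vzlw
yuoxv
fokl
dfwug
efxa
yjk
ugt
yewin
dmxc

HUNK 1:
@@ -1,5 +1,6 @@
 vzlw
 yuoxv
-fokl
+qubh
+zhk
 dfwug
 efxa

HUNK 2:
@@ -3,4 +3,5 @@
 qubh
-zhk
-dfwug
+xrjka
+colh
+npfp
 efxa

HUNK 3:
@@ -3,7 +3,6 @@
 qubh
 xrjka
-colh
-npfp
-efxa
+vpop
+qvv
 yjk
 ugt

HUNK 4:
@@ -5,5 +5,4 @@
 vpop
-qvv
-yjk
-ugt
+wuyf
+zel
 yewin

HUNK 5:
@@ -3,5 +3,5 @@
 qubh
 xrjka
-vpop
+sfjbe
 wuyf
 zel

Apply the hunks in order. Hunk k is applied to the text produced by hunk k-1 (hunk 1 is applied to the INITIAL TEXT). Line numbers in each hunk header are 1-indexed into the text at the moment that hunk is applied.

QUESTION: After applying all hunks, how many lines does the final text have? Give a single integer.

Answer: 9

Derivation:
Hunk 1: at line 1 remove [fokl] add [qubh,zhk] -> 10 lines: vzlw yuoxv qubh zhk dfwug efxa yjk ugt yewin dmxc
Hunk 2: at line 3 remove [zhk,dfwug] add [xrjka,colh,npfp] -> 11 lines: vzlw yuoxv qubh xrjka colh npfp efxa yjk ugt yewin dmxc
Hunk 3: at line 3 remove [colh,npfp,efxa] add [vpop,qvv] -> 10 lines: vzlw yuoxv qubh xrjka vpop qvv yjk ugt yewin dmxc
Hunk 4: at line 5 remove [qvv,yjk,ugt] add [wuyf,zel] -> 9 lines: vzlw yuoxv qubh xrjka vpop wuyf zel yewin dmxc
Hunk 5: at line 3 remove [vpop] add [sfjbe] -> 9 lines: vzlw yuoxv qubh xrjka sfjbe wuyf zel yewin dmxc
Final line count: 9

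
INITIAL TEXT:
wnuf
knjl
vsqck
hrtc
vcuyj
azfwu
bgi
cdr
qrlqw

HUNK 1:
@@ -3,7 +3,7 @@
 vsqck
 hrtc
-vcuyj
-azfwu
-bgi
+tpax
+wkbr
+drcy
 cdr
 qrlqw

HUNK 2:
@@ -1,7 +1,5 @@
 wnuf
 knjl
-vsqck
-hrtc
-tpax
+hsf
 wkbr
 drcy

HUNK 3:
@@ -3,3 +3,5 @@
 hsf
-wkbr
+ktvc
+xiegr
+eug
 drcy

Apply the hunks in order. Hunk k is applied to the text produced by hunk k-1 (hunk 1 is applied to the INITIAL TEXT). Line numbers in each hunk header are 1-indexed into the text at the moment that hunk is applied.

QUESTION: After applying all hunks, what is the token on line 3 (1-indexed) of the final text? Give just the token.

Answer: hsf

Derivation:
Hunk 1: at line 3 remove [vcuyj,azfwu,bgi] add [tpax,wkbr,drcy] -> 9 lines: wnuf knjl vsqck hrtc tpax wkbr drcy cdr qrlqw
Hunk 2: at line 1 remove [vsqck,hrtc,tpax] add [hsf] -> 7 lines: wnuf knjl hsf wkbr drcy cdr qrlqw
Hunk 3: at line 3 remove [wkbr] add [ktvc,xiegr,eug] -> 9 lines: wnuf knjl hsf ktvc xiegr eug drcy cdr qrlqw
Final line 3: hsf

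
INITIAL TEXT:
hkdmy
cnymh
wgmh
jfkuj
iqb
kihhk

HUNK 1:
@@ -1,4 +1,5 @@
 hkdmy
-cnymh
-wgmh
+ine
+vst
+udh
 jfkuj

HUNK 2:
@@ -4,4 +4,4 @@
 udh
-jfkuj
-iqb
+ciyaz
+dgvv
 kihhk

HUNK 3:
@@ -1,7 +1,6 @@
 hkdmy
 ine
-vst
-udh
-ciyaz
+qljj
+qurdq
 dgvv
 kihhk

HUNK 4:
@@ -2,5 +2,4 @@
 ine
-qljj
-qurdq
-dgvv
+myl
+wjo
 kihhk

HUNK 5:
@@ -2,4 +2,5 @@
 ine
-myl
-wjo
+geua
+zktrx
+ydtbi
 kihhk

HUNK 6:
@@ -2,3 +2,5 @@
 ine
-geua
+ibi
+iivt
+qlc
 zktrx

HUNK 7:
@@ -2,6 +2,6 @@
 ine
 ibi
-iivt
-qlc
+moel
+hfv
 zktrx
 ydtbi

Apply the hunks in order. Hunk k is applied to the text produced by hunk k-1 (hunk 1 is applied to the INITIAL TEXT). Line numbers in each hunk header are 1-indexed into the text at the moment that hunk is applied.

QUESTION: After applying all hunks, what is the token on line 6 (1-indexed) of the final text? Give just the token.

Hunk 1: at line 1 remove [cnymh,wgmh] add [ine,vst,udh] -> 7 lines: hkdmy ine vst udh jfkuj iqb kihhk
Hunk 2: at line 4 remove [jfkuj,iqb] add [ciyaz,dgvv] -> 7 lines: hkdmy ine vst udh ciyaz dgvv kihhk
Hunk 3: at line 1 remove [vst,udh,ciyaz] add [qljj,qurdq] -> 6 lines: hkdmy ine qljj qurdq dgvv kihhk
Hunk 4: at line 2 remove [qljj,qurdq,dgvv] add [myl,wjo] -> 5 lines: hkdmy ine myl wjo kihhk
Hunk 5: at line 2 remove [myl,wjo] add [geua,zktrx,ydtbi] -> 6 lines: hkdmy ine geua zktrx ydtbi kihhk
Hunk 6: at line 2 remove [geua] add [ibi,iivt,qlc] -> 8 lines: hkdmy ine ibi iivt qlc zktrx ydtbi kihhk
Hunk 7: at line 2 remove [iivt,qlc] add [moel,hfv] -> 8 lines: hkdmy ine ibi moel hfv zktrx ydtbi kihhk
Final line 6: zktrx

Answer: zktrx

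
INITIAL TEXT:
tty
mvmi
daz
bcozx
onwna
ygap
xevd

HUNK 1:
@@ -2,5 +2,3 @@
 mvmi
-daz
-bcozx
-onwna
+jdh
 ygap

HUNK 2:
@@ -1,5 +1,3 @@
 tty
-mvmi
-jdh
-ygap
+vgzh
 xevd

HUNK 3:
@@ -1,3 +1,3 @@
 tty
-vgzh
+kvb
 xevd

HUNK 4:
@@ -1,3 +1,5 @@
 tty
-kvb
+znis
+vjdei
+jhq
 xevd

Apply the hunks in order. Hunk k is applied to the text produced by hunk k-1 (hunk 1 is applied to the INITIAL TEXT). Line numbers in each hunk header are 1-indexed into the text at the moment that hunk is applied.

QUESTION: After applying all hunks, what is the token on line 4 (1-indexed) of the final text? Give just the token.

Hunk 1: at line 2 remove [daz,bcozx,onwna] add [jdh] -> 5 lines: tty mvmi jdh ygap xevd
Hunk 2: at line 1 remove [mvmi,jdh,ygap] add [vgzh] -> 3 lines: tty vgzh xevd
Hunk 3: at line 1 remove [vgzh] add [kvb] -> 3 lines: tty kvb xevd
Hunk 4: at line 1 remove [kvb] add [znis,vjdei,jhq] -> 5 lines: tty znis vjdei jhq xevd
Final line 4: jhq

Answer: jhq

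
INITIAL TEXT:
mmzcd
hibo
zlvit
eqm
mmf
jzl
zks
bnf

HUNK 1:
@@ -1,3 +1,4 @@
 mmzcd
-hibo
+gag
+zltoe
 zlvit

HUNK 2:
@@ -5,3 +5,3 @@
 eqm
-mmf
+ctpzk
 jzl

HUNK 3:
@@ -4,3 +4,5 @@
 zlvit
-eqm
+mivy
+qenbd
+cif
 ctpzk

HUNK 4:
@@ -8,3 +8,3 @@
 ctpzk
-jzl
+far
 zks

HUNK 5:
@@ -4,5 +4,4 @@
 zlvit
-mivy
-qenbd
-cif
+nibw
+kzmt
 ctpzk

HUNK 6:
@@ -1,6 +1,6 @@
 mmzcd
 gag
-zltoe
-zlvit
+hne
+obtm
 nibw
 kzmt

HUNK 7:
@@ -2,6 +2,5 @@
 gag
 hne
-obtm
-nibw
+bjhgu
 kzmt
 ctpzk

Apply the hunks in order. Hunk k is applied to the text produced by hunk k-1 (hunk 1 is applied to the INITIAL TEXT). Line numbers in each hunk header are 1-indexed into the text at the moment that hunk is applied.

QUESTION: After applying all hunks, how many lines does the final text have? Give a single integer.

Hunk 1: at line 1 remove [hibo] add [gag,zltoe] -> 9 lines: mmzcd gag zltoe zlvit eqm mmf jzl zks bnf
Hunk 2: at line 5 remove [mmf] add [ctpzk] -> 9 lines: mmzcd gag zltoe zlvit eqm ctpzk jzl zks bnf
Hunk 3: at line 4 remove [eqm] add [mivy,qenbd,cif] -> 11 lines: mmzcd gag zltoe zlvit mivy qenbd cif ctpzk jzl zks bnf
Hunk 4: at line 8 remove [jzl] add [far] -> 11 lines: mmzcd gag zltoe zlvit mivy qenbd cif ctpzk far zks bnf
Hunk 5: at line 4 remove [mivy,qenbd,cif] add [nibw,kzmt] -> 10 lines: mmzcd gag zltoe zlvit nibw kzmt ctpzk far zks bnf
Hunk 6: at line 1 remove [zltoe,zlvit] add [hne,obtm] -> 10 lines: mmzcd gag hne obtm nibw kzmt ctpzk far zks bnf
Hunk 7: at line 2 remove [obtm,nibw] add [bjhgu] -> 9 lines: mmzcd gag hne bjhgu kzmt ctpzk far zks bnf
Final line count: 9

Answer: 9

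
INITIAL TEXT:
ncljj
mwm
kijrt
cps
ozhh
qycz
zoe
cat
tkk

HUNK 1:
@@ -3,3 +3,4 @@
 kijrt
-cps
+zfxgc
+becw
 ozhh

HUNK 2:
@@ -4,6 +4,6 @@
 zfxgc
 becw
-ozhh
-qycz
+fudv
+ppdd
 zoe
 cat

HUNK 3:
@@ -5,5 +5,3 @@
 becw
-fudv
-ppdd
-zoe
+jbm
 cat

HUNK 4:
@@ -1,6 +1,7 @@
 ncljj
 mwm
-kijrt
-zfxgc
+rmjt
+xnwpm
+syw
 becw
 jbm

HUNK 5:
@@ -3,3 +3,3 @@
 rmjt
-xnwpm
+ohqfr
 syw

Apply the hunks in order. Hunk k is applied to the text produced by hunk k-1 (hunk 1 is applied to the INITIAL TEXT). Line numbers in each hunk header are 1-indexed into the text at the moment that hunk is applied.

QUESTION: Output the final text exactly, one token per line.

Answer: ncljj
mwm
rmjt
ohqfr
syw
becw
jbm
cat
tkk

Derivation:
Hunk 1: at line 3 remove [cps] add [zfxgc,becw] -> 10 lines: ncljj mwm kijrt zfxgc becw ozhh qycz zoe cat tkk
Hunk 2: at line 4 remove [ozhh,qycz] add [fudv,ppdd] -> 10 lines: ncljj mwm kijrt zfxgc becw fudv ppdd zoe cat tkk
Hunk 3: at line 5 remove [fudv,ppdd,zoe] add [jbm] -> 8 lines: ncljj mwm kijrt zfxgc becw jbm cat tkk
Hunk 4: at line 1 remove [kijrt,zfxgc] add [rmjt,xnwpm,syw] -> 9 lines: ncljj mwm rmjt xnwpm syw becw jbm cat tkk
Hunk 5: at line 3 remove [xnwpm] add [ohqfr] -> 9 lines: ncljj mwm rmjt ohqfr syw becw jbm cat tkk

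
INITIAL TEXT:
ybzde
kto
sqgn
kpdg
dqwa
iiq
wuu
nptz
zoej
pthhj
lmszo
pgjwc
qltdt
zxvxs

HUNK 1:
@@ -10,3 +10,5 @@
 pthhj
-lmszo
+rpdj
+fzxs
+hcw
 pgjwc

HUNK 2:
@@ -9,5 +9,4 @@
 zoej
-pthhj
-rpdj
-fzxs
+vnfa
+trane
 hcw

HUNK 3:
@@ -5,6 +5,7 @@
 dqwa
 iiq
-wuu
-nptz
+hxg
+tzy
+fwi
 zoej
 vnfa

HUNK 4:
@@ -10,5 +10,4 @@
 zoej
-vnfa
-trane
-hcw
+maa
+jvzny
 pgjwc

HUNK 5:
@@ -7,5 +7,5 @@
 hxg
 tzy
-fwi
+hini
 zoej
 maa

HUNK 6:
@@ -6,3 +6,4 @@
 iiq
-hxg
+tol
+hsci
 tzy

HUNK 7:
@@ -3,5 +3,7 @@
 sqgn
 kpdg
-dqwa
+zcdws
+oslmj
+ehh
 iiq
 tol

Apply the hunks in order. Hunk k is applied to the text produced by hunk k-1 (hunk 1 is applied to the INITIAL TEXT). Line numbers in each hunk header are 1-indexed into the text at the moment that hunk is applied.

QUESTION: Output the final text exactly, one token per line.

Answer: ybzde
kto
sqgn
kpdg
zcdws
oslmj
ehh
iiq
tol
hsci
tzy
hini
zoej
maa
jvzny
pgjwc
qltdt
zxvxs

Derivation:
Hunk 1: at line 10 remove [lmszo] add [rpdj,fzxs,hcw] -> 16 lines: ybzde kto sqgn kpdg dqwa iiq wuu nptz zoej pthhj rpdj fzxs hcw pgjwc qltdt zxvxs
Hunk 2: at line 9 remove [pthhj,rpdj,fzxs] add [vnfa,trane] -> 15 lines: ybzde kto sqgn kpdg dqwa iiq wuu nptz zoej vnfa trane hcw pgjwc qltdt zxvxs
Hunk 3: at line 5 remove [wuu,nptz] add [hxg,tzy,fwi] -> 16 lines: ybzde kto sqgn kpdg dqwa iiq hxg tzy fwi zoej vnfa trane hcw pgjwc qltdt zxvxs
Hunk 4: at line 10 remove [vnfa,trane,hcw] add [maa,jvzny] -> 15 lines: ybzde kto sqgn kpdg dqwa iiq hxg tzy fwi zoej maa jvzny pgjwc qltdt zxvxs
Hunk 5: at line 7 remove [fwi] add [hini] -> 15 lines: ybzde kto sqgn kpdg dqwa iiq hxg tzy hini zoej maa jvzny pgjwc qltdt zxvxs
Hunk 6: at line 6 remove [hxg] add [tol,hsci] -> 16 lines: ybzde kto sqgn kpdg dqwa iiq tol hsci tzy hini zoej maa jvzny pgjwc qltdt zxvxs
Hunk 7: at line 3 remove [dqwa] add [zcdws,oslmj,ehh] -> 18 lines: ybzde kto sqgn kpdg zcdws oslmj ehh iiq tol hsci tzy hini zoej maa jvzny pgjwc qltdt zxvxs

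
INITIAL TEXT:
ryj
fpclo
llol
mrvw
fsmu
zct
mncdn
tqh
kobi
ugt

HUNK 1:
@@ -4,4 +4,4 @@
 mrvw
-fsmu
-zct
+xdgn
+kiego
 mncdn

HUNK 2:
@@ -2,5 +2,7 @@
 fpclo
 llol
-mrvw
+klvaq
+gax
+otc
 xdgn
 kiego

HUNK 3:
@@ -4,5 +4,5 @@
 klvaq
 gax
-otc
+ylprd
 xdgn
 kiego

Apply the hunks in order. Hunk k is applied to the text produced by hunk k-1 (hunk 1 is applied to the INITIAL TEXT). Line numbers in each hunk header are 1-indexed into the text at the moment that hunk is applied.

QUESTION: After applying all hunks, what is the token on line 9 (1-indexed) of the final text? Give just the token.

Answer: mncdn

Derivation:
Hunk 1: at line 4 remove [fsmu,zct] add [xdgn,kiego] -> 10 lines: ryj fpclo llol mrvw xdgn kiego mncdn tqh kobi ugt
Hunk 2: at line 2 remove [mrvw] add [klvaq,gax,otc] -> 12 lines: ryj fpclo llol klvaq gax otc xdgn kiego mncdn tqh kobi ugt
Hunk 3: at line 4 remove [otc] add [ylprd] -> 12 lines: ryj fpclo llol klvaq gax ylprd xdgn kiego mncdn tqh kobi ugt
Final line 9: mncdn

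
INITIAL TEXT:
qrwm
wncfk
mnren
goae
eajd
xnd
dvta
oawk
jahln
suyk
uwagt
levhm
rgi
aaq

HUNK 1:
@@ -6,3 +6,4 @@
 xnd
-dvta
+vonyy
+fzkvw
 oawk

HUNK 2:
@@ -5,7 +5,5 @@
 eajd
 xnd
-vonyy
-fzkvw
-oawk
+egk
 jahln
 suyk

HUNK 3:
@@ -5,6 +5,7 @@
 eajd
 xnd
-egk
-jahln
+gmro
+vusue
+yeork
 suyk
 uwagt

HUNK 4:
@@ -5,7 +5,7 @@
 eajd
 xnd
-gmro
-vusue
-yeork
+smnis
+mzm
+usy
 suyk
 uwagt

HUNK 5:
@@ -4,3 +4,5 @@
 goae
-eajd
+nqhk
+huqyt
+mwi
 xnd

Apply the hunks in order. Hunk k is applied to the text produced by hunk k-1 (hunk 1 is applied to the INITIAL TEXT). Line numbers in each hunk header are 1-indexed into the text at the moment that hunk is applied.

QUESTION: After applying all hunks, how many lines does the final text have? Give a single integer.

Hunk 1: at line 6 remove [dvta] add [vonyy,fzkvw] -> 15 lines: qrwm wncfk mnren goae eajd xnd vonyy fzkvw oawk jahln suyk uwagt levhm rgi aaq
Hunk 2: at line 5 remove [vonyy,fzkvw,oawk] add [egk] -> 13 lines: qrwm wncfk mnren goae eajd xnd egk jahln suyk uwagt levhm rgi aaq
Hunk 3: at line 5 remove [egk,jahln] add [gmro,vusue,yeork] -> 14 lines: qrwm wncfk mnren goae eajd xnd gmro vusue yeork suyk uwagt levhm rgi aaq
Hunk 4: at line 5 remove [gmro,vusue,yeork] add [smnis,mzm,usy] -> 14 lines: qrwm wncfk mnren goae eajd xnd smnis mzm usy suyk uwagt levhm rgi aaq
Hunk 5: at line 4 remove [eajd] add [nqhk,huqyt,mwi] -> 16 lines: qrwm wncfk mnren goae nqhk huqyt mwi xnd smnis mzm usy suyk uwagt levhm rgi aaq
Final line count: 16

Answer: 16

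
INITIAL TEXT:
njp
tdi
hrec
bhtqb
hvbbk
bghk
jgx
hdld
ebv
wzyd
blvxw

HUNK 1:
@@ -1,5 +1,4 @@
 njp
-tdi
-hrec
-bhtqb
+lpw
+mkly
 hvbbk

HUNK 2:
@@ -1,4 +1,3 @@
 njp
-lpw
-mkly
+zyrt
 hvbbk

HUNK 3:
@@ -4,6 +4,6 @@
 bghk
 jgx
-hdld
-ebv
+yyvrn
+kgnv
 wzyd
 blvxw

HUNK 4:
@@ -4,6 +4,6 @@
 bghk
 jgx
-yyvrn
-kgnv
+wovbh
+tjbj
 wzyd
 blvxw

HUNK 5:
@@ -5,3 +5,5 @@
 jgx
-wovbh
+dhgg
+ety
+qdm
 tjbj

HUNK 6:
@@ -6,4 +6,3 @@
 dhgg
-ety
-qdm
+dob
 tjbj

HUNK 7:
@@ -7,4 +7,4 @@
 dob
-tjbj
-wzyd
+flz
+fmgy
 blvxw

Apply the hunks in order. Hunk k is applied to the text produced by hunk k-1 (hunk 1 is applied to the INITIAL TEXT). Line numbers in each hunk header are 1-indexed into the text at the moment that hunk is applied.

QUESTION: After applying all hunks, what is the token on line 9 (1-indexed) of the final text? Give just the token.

Hunk 1: at line 1 remove [tdi,hrec,bhtqb] add [lpw,mkly] -> 10 lines: njp lpw mkly hvbbk bghk jgx hdld ebv wzyd blvxw
Hunk 2: at line 1 remove [lpw,mkly] add [zyrt] -> 9 lines: njp zyrt hvbbk bghk jgx hdld ebv wzyd blvxw
Hunk 3: at line 4 remove [hdld,ebv] add [yyvrn,kgnv] -> 9 lines: njp zyrt hvbbk bghk jgx yyvrn kgnv wzyd blvxw
Hunk 4: at line 4 remove [yyvrn,kgnv] add [wovbh,tjbj] -> 9 lines: njp zyrt hvbbk bghk jgx wovbh tjbj wzyd blvxw
Hunk 5: at line 5 remove [wovbh] add [dhgg,ety,qdm] -> 11 lines: njp zyrt hvbbk bghk jgx dhgg ety qdm tjbj wzyd blvxw
Hunk 6: at line 6 remove [ety,qdm] add [dob] -> 10 lines: njp zyrt hvbbk bghk jgx dhgg dob tjbj wzyd blvxw
Hunk 7: at line 7 remove [tjbj,wzyd] add [flz,fmgy] -> 10 lines: njp zyrt hvbbk bghk jgx dhgg dob flz fmgy blvxw
Final line 9: fmgy

Answer: fmgy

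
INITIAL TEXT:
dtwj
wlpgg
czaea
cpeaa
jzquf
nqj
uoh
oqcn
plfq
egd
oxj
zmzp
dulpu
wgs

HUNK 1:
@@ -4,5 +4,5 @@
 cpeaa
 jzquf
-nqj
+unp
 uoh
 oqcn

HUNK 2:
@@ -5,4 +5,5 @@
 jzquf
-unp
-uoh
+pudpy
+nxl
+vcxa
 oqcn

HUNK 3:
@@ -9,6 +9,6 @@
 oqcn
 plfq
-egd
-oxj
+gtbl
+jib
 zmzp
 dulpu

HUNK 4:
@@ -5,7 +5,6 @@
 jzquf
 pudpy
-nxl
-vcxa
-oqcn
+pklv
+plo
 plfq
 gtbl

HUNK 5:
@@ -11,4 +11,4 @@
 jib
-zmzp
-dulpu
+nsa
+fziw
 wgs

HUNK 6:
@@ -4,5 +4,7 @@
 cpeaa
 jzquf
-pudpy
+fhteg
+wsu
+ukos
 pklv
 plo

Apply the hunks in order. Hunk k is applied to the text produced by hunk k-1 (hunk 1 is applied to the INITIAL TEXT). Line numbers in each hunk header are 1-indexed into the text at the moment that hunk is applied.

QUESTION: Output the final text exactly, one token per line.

Answer: dtwj
wlpgg
czaea
cpeaa
jzquf
fhteg
wsu
ukos
pklv
plo
plfq
gtbl
jib
nsa
fziw
wgs

Derivation:
Hunk 1: at line 4 remove [nqj] add [unp] -> 14 lines: dtwj wlpgg czaea cpeaa jzquf unp uoh oqcn plfq egd oxj zmzp dulpu wgs
Hunk 2: at line 5 remove [unp,uoh] add [pudpy,nxl,vcxa] -> 15 lines: dtwj wlpgg czaea cpeaa jzquf pudpy nxl vcxa oqcn plfq egd oxj zmzp dulpu wgs
Hunk 3: at line 9 remove [egd,oxj] add [gtbl,jib] -> 15 lines: dtwj wlpgg czaea cpeaa jzquf pudpy nxl vcxa oqcn plfq gtbl jib zmzp dulpu wgs
Hunk 4: at line 5 remove [nxl,vcxa,oqcn] add [pklv,plo] -> 14 lines: dtwj wlpgg czaea cpeaa jzquf pudpy pklv plo plfq gtbl jib zmzp dulpu wgs
Hunk 5: at line 11 remove [zmzp,dulpu] add [nsa,fziw] -> 14 lines: dtwj wlpgg czaea cpeaa jzquf pudpy pklv plo plfq gtbl jib nsa fziw wgs
Hunk 6: at line 4 remove [pudpy] add [fhteg,wsu,ukos] -> 16 lines: dtwj wlpgg czaea cpeaa jzquf fhteg wsu ukos pklv plo plfq gtbl jib nsa fziw wgs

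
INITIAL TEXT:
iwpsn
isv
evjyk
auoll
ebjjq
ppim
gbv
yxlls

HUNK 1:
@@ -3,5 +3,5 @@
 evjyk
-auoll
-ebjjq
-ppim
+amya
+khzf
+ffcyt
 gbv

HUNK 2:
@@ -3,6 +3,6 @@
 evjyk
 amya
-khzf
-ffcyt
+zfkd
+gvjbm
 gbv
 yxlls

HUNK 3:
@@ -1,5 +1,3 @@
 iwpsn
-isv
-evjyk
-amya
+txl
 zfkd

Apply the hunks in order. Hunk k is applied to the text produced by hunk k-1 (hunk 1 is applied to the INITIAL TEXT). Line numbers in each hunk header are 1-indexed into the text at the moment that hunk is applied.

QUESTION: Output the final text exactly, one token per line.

Answer: iwpsn
txl
zfkd
gvjbm
gbv
yxlls

Derivation:
Hunk 1: at line 3 remove [auoll,ebjjq,ppim] add [amya,khzf,ffcyt] -> 8 lines: iwpsn isv evjyk amya khzf ffcyt gbv yxlls
Hunk 2: at line 3 remove [khzf,ffcyt] add [zfkd,gvjbm] -> 8 lines: iwpsn isv evjyk amya zfkd gvjbm gbv yxlls
Hunk 3: at line 1 remove [isv,evjyk,amya] add [txl] -> 6 lines: iwpsn txl zfkd gvjbm gbv yxlls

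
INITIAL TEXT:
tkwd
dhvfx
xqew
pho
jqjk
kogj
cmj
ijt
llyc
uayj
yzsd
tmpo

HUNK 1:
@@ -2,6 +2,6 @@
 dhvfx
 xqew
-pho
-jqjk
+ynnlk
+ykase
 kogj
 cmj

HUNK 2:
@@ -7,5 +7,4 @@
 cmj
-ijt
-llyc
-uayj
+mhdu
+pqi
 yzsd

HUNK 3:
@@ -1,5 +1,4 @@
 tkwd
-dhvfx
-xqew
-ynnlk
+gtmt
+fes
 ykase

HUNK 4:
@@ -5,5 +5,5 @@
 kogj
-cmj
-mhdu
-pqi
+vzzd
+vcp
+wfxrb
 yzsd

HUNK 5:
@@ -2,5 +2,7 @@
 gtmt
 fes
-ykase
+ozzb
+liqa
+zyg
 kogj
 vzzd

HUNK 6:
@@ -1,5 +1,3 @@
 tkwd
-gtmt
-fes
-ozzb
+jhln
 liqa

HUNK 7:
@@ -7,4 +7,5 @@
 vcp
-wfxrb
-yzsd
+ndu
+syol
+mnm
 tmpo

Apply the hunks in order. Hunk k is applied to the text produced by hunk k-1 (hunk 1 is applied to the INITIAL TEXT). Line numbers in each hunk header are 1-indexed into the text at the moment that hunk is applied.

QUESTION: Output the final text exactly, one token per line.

Answer: tkwd
jhln
liqa
zyg
kogj
vzzd
vcp
ndu
syol
mnm
tmpo

Derivation:
Hunk 1: at line 2 remove [pho,jqjk] add [ynnlk,ykase] -> 12 lines: tkwd dhvfx xqew ynnlk ykase kogj cmj ijt llyc uayj yzsd tmpo
Hunk 2: at line 7 remove [ijt,llyc,uayj] add [mhdu,pqi] -> 11 lines: tkwd dhvfx xqew ynnlk ykase kogj cmj mhdu pqi yzsd tmpo
Hunk 3: at line 1 remove [dhvfx,xqew,ynnlk] add [gtmt,fes] -> 10 lines: tkwd gtmt fes ykase kogj cmj mhdu pqi yzsd tmpo
Hunk 4: at line 5 remove [cmj,mhdu,pqi] add [vzzd,vcp,wfxrb] -> 10 lines: tkwd gtmt fes ykase kogj vzzd vcp wfxrb yzsd tmpo
Hunk 5: at line 2 remove [ykase] add [ozzb,liqa,zyg] -> 12 lines: tkwd gtmt fes ozzb liqa zyg kogj vzzd vcp wfxrb yzsd tmpo
Hunk 6: at line 1 remove [gtmt,fes,ozzb] add [jhln] -> 10 lines: tkwd jhln liqa zyg kogj vzzd vcp wfxrb yzsd tmpo
Hunk 7: at line 7 remove [wfxrb,yzsd] add [ndu,syol,mnm] -> 11 lines: tkwd jhln liqa zyg kogj vzzd vcp ndu syol mnm tmpo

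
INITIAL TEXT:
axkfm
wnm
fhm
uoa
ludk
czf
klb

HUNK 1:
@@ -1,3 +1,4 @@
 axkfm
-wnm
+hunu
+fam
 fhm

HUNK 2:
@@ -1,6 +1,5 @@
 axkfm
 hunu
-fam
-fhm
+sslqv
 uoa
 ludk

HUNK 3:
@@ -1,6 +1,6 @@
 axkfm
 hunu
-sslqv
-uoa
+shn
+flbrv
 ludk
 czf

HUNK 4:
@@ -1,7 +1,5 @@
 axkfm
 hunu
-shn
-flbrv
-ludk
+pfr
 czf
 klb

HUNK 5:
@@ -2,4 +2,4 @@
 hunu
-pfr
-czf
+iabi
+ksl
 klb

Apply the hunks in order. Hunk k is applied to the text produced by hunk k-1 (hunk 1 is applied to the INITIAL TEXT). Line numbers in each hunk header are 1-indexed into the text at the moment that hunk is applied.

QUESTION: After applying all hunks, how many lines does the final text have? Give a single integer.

Hunk 1: at line 1 remove [wnm] add [hunu,fam] -> 8 lines: axkfm hunu fam fhm uoa ludk czf klb
Hunk 2: at line 1 remove [fam,fhm] add [sslqv] -> 7 lines: axkfm hunu sslqv uoa ludk czf klb
Hunk 3: at line 1 remove [sslqv,uoa] add [shn,flbrv] -> 7 lines: axkfm hunu shn flbrv ludk czf klb
Hunk 4: at line 1 remove [shn,flbrv,ludk] add [pfr] -> 5 lines: axkfm hunu pfr czf klb
Hunk 5: at line 2 remove [pfr,czf] add [iabi,ksl] -> 5 lines: axkfm hunu iabi ksl klb
Final line count: 5

Answer: 5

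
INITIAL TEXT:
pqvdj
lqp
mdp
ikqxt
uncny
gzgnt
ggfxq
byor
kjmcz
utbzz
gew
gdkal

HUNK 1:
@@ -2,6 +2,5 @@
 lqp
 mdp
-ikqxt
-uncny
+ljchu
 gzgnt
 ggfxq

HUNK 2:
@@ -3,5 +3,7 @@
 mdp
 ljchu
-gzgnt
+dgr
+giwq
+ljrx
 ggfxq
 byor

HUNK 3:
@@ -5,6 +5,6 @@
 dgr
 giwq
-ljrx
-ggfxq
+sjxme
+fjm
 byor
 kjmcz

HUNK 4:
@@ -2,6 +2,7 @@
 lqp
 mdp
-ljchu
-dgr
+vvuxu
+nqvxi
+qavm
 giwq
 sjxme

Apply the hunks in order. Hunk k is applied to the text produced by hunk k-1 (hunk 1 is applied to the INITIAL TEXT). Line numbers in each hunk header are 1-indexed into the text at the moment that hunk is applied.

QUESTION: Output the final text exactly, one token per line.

Answer: pqvdj
lqp
mdp
vvuxu
nqvxi
qavm
giwq
sjxme
fjm
byor
kjmcz
utbzz
gew
gdkal

Derivation:
Hunk 1: at line 2 remove [ikqxt,uncny] add [ljchu] -> 11 lines: pqvdj lqp mdp ljchu gzgnt ggfxq byor kjmcz utbzz gew gdkal
Hunk 2: at line 3 remove [gzgnt] add [dgr,giwq,ljrx] -> 13 lines: pqvdj lqp mdp ljchu dgr giwq ljrx ggfxq byor kjmcz utbzz gew gdkal
Hunk 3: at line 5 remove [ljrx,ggfxq] add [sjxme,fjm] -> 13 lines: pqvdj lqp mdp ljchu dgr giwq sjxme fjm byor kjmcz utbzz gew gdkal
Hunk 4: at line 2 remove [ljchu,dgr] add [vvuxu,nqvxi,qavm] -> 14 lines: pqvdj lqp mdp vvuxu nqvxi qavm giwq sjxme fjm byor kjmcz utbzz gew gdkal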